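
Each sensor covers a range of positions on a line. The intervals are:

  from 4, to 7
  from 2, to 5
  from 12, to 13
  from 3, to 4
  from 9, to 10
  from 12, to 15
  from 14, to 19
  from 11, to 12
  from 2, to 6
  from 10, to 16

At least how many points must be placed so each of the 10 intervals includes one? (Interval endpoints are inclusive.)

4

Process intervals by earliest right end; each time one isn't hit yet, stab at its right endpoint.
Sorted: [3,4] [2,5] [2,6] [4,7] [9,10] [11,12] [12,13] [12,15] [10,16] [14,19]
{[3,4],[2,5],[2,6],[4,7]} hit by 4; {[9,10]} hit by 10; {[11,12],[12,13],[12,15],[10,16]} hit by 12; {[14,19]} hit by 19.
Points: 4, 10, 12, 19 (4 total).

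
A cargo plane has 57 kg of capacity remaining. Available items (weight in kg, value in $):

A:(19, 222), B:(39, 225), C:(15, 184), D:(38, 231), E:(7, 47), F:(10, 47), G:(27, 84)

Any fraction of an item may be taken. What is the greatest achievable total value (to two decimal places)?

550.26

Order: C (184/15=12.27) > A (222/19=11.68) > E (47/7=6.71) > D (231/38=6.08) > B (225/39=5.77) > F (47/10=4.70) > G (84/27=3.11)
Fill: take C (15 @ 184) → take A (19 @ 222) → take E (7 @ 47) → take 16/38 of D → 97.26; 57/57 used.
Total value = 550.26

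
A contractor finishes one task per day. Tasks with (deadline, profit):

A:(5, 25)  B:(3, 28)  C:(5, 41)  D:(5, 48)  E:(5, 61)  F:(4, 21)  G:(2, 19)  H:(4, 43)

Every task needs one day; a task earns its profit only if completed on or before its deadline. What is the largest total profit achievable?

Take jobs in profit order; each goes to the latest open slot no later than its deadline.
By profit: E(d5,61), D(d5,48), H(d4,43), C(d5,41), B(d3,28), A(d5,25), F(d4,21), G(d2,19)
E→slot 5; D→slot 4; H→slot 3; C→slot 2; B→slot 1; A skipped; F skipped; G skipped.
Profit = 28 + 41 + 43 + 48 + 61 = 221

221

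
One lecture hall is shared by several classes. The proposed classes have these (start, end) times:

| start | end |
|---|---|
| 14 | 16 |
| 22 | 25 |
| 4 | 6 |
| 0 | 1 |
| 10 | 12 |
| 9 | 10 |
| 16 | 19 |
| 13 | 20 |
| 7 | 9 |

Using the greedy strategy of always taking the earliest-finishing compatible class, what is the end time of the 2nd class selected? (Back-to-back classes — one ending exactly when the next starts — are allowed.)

6

By end time: (0,1), (4,6), (7,9), (9,10), (10,12), (14,16), (16,19), (13,20), (22,25).
Pick (0,1); next start ≥ 1 → (4,6); next start ≥ 6 → (7,9); next start ≥ 9 → (9,10); next start ≥ 10 → (10,12); next start ≥ 12 → (14,16); next start ≥ 16 → (16,19); next start ≥ 19 → (22,25).
Selected: (0,1) (4,6) (7,9) (9,10) (10,12) (14,16) (16,19) (22,25)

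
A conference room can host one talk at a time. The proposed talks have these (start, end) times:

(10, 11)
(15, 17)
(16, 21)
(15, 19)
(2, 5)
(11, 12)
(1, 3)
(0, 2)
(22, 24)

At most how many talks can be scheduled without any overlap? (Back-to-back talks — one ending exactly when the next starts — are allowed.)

6

Sort by end time and greedily take each interval whose start is ≥ the last chosen end.
By end time: (0,2), (1,3), (2,5), (10,11), (11,12), (15,17), (15,19), (16,21), (22,24).
Pick (0,2); next start ≥ 2 → (2,5); next start ≥ 5 → (10,11); next start ≥ 11 → (11,12); next start ≥ 12 → (15,17); next start ≥ 17 → (22,24).
Selected 6 talks.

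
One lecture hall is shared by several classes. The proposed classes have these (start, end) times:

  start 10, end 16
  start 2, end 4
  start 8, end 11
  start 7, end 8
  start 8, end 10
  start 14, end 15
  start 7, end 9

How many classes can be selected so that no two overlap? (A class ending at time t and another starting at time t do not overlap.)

4

By end time: (2,4), (7,8), (7,9), (8,10), (8,11), (14,15), (10,16).
Pick (2,4); next start ≥ 4 → (7,8); next start ≥ 8 → (8,10); next start ≥ 10 → (14,15).
Selected 4 classes.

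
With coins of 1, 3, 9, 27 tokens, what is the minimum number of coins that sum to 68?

6

68 − 2×27→14 − 1×9→5 − 1×3→2 − 2×1→0
Total coins = 2 + 1 + 1 + 2 = 6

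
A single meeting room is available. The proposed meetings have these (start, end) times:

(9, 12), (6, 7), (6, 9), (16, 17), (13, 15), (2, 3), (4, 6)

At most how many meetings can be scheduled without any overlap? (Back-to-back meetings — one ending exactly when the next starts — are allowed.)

By end time: (2,3), (4,6), (6,7), (6,9), (9,12), (13,15), (16,17).
Pick (2,3); next start ≥ 3 → (4,6); next start ≥ 6 → (6,7); next start ≥ 7 → (9,12); next start ≥ 12 → (13,15); next start ≥ 15 → (16,17).
Selected 6 meetings.

6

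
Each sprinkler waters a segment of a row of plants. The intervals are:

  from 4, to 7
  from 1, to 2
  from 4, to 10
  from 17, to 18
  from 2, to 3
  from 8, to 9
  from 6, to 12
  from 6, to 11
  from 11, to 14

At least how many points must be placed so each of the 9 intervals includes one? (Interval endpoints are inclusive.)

Sort by right endpoint; whenever an interval is uncovered, place a point at its right end.
By right end: [1,2]  [2,3]  [4,7]  [8,9]  [4,10]  [6,11]  [6,12]  [11,14]  [17,18]
[1,2] uncovered → point at 2; [4,7] uncovered → point at 7; [8,9] uncovered → point at 9; [11,14] uncovered → point at 14; [17,18] uncovered → point at 18.
Points: 2, 7, 9, 14, 18 (5 total).

5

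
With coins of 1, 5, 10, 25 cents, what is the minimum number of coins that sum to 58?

Use the largest denomination that fits, subtract, and repeat.
58 = 2×25 + 1×5 + 3×1
Total coins = 2 + 1 + 3 = 6

6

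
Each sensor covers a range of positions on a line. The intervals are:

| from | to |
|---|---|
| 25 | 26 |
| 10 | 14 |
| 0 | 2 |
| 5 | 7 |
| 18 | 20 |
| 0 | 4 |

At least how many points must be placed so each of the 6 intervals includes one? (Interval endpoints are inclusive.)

5

By right end: [0,2]  [0,4]  [5,7]  [10,14]  [18,20]  [25,26]
[0,2] uncovered → point at 2; [5,7] uncovered → point at 7; [10,14] uncovered → point at 14; [18,20] uncovered → point at 20; [25,26] uncovered → point at 26.
Points: 2, 7, 14, 20, 26 (5 total).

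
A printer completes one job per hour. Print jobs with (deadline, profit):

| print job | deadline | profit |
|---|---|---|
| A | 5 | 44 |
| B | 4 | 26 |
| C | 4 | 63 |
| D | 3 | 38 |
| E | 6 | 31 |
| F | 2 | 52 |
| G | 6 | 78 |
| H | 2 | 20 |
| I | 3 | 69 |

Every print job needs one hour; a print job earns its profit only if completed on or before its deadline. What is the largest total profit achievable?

Profit order: G=78 I=69 C=63 F=52 A=44 D=38 E=31 B=26 H=20
Assign: G→slot 6, I→slot 3, C→slot 4, F→slot 2, A→slot 5, D→slot 1, E skipped, B skipped, H skipped.
Slots: [1:D] [2:F] [3:I] [4:C] [5:A] [6:G]
Profit = 38 + 52 + 69 + 63 + 44 + 78 = 344

344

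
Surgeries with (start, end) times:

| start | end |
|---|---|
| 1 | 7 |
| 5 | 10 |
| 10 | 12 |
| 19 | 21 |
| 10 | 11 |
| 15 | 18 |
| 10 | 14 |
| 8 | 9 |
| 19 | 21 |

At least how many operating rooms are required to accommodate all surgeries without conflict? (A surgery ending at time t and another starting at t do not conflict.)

Count concurrent intervals with a sweep; the peak is the room count.
starts: [1, 5, 8, 10, 10, 10, 15, 19, 19]
ends:   [7, 9, 10, 11, 12, 14, 18, 21, 21]
s1→1 s5→2 e7→1 s8→2 e9→1 e10→0 s10→1 s10→2 s10→3  — peak 3.

3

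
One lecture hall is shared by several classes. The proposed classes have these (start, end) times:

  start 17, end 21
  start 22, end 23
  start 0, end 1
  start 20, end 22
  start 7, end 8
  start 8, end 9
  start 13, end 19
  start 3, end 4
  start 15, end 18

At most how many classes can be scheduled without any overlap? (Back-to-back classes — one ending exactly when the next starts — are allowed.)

7

By end time: (0,1), (3,4), (7,8), (8,9), (15,18), (13,19), (17,21), (20,22), (22,23).
Pick (0,1); next start ≥ 1 → (3,4); next start ≥ 4 → (7,8); next start ≥ 8 → (8,9); next start ≥ 9 → (15,18); next start ≥ 18 → (20,22); next start ≥ 22 → (22,23).
Selected 7 classes.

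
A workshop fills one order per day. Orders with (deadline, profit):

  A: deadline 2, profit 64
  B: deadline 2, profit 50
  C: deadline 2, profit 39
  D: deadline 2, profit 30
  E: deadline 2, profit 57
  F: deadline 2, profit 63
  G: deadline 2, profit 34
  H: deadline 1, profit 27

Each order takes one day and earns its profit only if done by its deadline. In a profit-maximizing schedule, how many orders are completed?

Profit order: A=64 F=63 E=57 B=50 C=39 G=34 D=30 H=27
Assign: A→slot 2, F→slot 1, E skipped, B skipped, C skipped, G skipped, D skipped, H skipped.
Slots: [1:F] [2:A]
2 of 8 scheduled.

2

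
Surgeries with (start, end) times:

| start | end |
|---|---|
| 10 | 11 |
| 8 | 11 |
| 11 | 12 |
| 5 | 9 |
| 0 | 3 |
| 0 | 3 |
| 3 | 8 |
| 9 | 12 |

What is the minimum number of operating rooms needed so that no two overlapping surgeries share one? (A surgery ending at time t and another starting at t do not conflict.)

Events (time:±→running): 0:+→1 0:+→2 3:-→1 3:-→0 3:+→1 5:+→2 8:-→1 8:+→2 9:-→1 9:+→2 10:+→3 … peak 3.

3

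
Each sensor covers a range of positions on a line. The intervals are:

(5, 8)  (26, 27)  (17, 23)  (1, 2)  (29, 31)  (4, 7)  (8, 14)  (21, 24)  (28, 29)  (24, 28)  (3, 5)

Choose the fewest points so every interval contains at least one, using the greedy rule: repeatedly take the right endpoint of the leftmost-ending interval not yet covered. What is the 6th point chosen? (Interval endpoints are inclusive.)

Sort by right endpoint; whenever an interval is uncovered, place a point at its right end.
By right end: [1,2]  [3,5]  [4,7]  [5,8]  [8,14]  [17,23]  [21,24]  [26,27]  [24,28]  [28,29]  [29,31]
[1,2] uncovered → point at 2; [3,5] uncovered → point at 5; [8,14] uncovered → point at 14; [17,23] uncovered → point at 23; [26,27] uncovered → point at 27; [28,29] uncovered → point at 29.
Points: 2, 5, 14, 23, 27, 29 (6 total).

29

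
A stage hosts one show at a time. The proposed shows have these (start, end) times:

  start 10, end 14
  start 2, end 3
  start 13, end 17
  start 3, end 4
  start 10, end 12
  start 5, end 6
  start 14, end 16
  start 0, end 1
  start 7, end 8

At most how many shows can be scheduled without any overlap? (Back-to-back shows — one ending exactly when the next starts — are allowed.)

7

Sorted by end: (0,1)  (2,3)  (3,4)  (5,6)  (7,8)  (10,12)  (10,14)  (14,16)  (13,17)
take (0,1); take (2,3); take (3,4); take (5,6); take (7,8); take (10,12); skip (10,14); take (14,16).
Selected 7 shows.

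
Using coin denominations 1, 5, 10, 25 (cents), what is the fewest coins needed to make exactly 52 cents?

4

Greedy: take as many of the largest coin as possible, then repeat with the remainder.
52 − 2×25→2 − 2×1→0
Total coins = 2 + 2 = 4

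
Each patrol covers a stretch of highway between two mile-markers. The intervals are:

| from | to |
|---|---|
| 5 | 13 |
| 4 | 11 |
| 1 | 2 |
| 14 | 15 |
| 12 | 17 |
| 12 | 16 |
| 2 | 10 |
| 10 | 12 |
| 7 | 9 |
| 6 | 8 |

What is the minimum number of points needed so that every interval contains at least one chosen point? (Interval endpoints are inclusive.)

4

Process intervals by earliest right end; each time one isn't hit yet, stab at its right endpoint.
By right end: [1,2]  [6,8]  [7,9]  [2,10]  [4,11]  [10,12]  [5,13]  [14,15]  [12,16]  [12,17]
[1,2] uncovered → point at 2; [6,8] uncovered → point at 8; [10,12] uncovered → point at 12; [14,15] uncovered → point at 15.
Points: 2, 8, 12, 15 (4 total).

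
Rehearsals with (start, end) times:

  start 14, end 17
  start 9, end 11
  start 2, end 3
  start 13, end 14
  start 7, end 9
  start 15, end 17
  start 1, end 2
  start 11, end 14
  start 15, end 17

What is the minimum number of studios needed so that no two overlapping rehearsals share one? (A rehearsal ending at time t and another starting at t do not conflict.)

3

Count concurrent intervals with a sweep; the peak is the room count.
Events (time:±→running): 1:+→1 2:-→0 2:+→1 3:-→0 7:+→1 9:-→0 9:+→1 11:-→0 11:+→1 13:+→2 14:-→1 14:-→0 14:+→1 15:+→2 15:+→3 … peak 3.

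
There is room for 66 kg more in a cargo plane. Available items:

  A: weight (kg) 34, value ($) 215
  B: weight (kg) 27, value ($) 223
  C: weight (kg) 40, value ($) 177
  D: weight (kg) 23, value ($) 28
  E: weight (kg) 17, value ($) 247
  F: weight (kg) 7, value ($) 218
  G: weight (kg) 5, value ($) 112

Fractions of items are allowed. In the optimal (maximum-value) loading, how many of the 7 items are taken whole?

Ratios (sorted): F 31.14, G 22.40, E 14.53, B 8.26, A 6.32, C 4.42, D 1.22
take F (7 @ 218); take G (5 @ 112); take E (17 @ 247); take B (27 @ 223); take 10/34 of A → 63.24. Capacity used 66/66.
4 item(s) taken whole; one partial (take 10/34 of A).

4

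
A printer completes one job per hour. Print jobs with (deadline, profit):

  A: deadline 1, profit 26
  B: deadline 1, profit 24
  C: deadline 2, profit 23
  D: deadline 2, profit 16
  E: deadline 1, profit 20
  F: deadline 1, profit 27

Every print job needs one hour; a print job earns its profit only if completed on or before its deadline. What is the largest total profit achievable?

Sort by profit descending; place each in the latest free slot ≤ its deadline.
By profit: F(d1,27), A(d1,26), B(d1,24), C(d2,23), E(d1,20), D(d2,16)
F→slot 1; A skipped; B skipped; C→slot 2; E skipped; D skipped.
Profit = 27 + 23 = 50

50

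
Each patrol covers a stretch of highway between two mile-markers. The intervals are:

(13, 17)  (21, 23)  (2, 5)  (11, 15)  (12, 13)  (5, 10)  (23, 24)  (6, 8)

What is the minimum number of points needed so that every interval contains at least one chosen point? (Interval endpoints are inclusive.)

4

Process intervals by earliest right end; each time one isn't hit yet, stab at its right endpoint.
Sorted: [2,5] [6,8] [5,10] [12,13] [11,15] [13,17] [21,23] [23,24]
{[2,5]} hit by 5; {[6,8],[5,10]} hit by 8; {[12,13],[11,15],[13,17]} hit by 13; {[21,23],[23,24]} hit by 23.
Points: 5, 8, 13, 23 (4 total).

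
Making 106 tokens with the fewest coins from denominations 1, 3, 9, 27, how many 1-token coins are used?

106 − 3×27→25 − 2×9→7 − 2×3→1 − 1×1→0
Count of 1: 1

1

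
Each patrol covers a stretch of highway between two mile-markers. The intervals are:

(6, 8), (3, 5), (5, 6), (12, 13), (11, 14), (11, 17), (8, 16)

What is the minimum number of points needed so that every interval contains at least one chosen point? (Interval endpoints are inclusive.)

3

Process intervals by earliest right end; each time one isn't hit yet, stab at its right endpoint.
By right end: [3,5]  [5,6]  [6,8]  [12,13]  [11,14]  [8,16]  [11,17]
[3,5] uncovered → point at 5; [6,8] uncovered → point at 8; [12,13] uncovered → point at 13.
Points: 5, 8, 13 (3 total).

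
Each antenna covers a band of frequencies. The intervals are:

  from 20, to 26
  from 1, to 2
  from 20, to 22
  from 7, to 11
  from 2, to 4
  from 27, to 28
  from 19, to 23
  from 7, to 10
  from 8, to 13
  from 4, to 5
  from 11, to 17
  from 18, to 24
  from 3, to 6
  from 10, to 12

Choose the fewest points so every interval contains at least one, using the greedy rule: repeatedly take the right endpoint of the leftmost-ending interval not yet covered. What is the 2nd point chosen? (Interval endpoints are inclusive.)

5

Sorted: [1,2] [2,4] [4,5] [3,6] [7,10] [7,11] [10,12] [8,13] [11,17] [20,22] [19,23] [18,24] [20,26] [27,28]
{[1,2],[2,4]} hit by 2; {[4,5],[3,6]} hit by 5; {[7,10],[7,11],[10,12],[8,13]} hit by 10; {[11,17]} hit by 17; {[20,22],[19,23],[18,24],[20,26]} hit by 22; {[27,28]} hit by 28.
Points: 2, 5, 10, 17, 22, 28 (6 total).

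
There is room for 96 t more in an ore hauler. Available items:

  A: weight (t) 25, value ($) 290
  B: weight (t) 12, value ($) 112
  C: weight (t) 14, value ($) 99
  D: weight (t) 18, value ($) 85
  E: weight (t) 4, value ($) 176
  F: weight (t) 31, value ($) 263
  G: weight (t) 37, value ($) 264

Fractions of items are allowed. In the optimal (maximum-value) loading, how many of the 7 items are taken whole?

4

Greedy by value/weight ratio, highest first.
Order: E (176/4=44.00) > A (290/25=11.60) > B (112/12=9.33) > F (263/31=8.48) > G (264/37=7.14) > C (99/14=7.07) > D (85/18=4.72)
Fill: take E (4 @ 176) → take A (25 @ 290) → take B (12 @ 112) → take F (31 @ 263) → take 24/37 of G → 171.24; 96/96 used.
4 item(s) taken whole; one partial (take 24/37 of G).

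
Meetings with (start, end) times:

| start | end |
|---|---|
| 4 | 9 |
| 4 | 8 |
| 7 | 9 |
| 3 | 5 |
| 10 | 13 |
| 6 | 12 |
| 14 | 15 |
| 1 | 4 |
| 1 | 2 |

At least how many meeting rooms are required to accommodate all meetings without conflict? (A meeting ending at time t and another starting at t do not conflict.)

4

Count concurrent intervals with a sweep; the peak is the room count.
Events (time:±→running): 1:+→1 1:+→2 2:-→1 3:+→2 4:-→1 4:+→2 4:+→3 5:-→2 6:+→3 7:+→4 … peak 4.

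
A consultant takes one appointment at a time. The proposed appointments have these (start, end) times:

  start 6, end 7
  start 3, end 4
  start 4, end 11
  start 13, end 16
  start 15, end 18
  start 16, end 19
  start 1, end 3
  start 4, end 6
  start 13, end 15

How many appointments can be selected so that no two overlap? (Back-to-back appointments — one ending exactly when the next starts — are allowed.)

6

By end time: (1,3), (3,4), (4,6), (6,7), (4,11), (13,15), (13,16), (15,18), (16,19).
Pick (1,3); next start ≥ 3 → (3,4); next start ≥ 4 → (4,6); next start ≥ 6 → (6,7); next start ≥ 7 → (13,15); next start ≥ 15 → (15,18).
Selected 6 appointments.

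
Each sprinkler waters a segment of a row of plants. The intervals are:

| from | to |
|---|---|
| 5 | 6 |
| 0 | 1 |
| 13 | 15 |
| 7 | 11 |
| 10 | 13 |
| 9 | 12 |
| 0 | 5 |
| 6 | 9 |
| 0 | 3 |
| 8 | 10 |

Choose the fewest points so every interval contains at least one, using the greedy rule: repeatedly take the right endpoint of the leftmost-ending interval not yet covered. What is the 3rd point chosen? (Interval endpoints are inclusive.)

Sort by right endpoint; whenever an interval is uncovered, place a point at its right end.
Sorted: [0,1] [0,3] [0,5] [5,6] [6,9] [8,10] [7,11] [9,12] [10,13] [13,15]
{[0,1],[0,3],[0,5]} hit by 1; {[5,6],[6,9]} hit by 6; {[8,10],[7,11],[9,12],[10,13]} hit by 10; {[13,15]} hit by 15.
Points: 1, 6, 10, 15 (4 total).

10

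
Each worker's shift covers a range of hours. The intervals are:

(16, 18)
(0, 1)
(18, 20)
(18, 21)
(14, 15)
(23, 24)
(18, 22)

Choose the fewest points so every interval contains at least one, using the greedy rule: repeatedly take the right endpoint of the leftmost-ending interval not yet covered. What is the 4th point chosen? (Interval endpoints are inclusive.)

24

By right end: [0,1]  [14,15]  [16,18]  [18,20]  [18,21]  [18,22]  [23,24]
[0,1] uncovered → point at 1; [14,15] uncovered → point at 15; [16,18] uncovered → point at 18; [23,24] uncovered → point at 24.
Points: 1, 15, 18, 24 (4 total).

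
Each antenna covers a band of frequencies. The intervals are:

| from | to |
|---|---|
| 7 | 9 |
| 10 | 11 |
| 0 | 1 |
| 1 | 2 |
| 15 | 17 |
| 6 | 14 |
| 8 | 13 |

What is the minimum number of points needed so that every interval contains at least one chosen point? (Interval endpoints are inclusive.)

4

By right end: [0,1]  [1,2]  [7,9]  [10,11]  [8,13]  [6,14]  [15,17]
[0,1] uncovered → point at 1; [7,9] uncovered → point at 9; [10,11] uncovered → point at 11; [15,17] uncovered → point at 17.
Points: 1, 9, 11, 17 (4 total).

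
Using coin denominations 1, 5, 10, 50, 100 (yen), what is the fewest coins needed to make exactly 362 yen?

7

Use the largest denomination that fits, subtract, and repeat.
362 = 3×100 + 1×50 + 1×10 + 2×1
Total coins = 3 + 1 + 1 + 2 = 7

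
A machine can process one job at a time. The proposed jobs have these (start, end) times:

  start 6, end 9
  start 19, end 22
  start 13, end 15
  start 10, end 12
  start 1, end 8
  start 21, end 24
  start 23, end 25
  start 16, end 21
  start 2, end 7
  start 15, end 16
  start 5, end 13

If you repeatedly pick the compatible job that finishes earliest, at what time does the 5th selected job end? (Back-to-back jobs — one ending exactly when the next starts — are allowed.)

By end time: (2,7), (1,8), (6,9), (10,12), (5,13), (13,15), (15,16), (16,21), (19,22), (21,24), (23,25).
Pick (2,7); next start ≥ 7 → (10,12); next start ≥ 12 → (13,15); next start ≥ 15 → (15,16); next start ≥ 16 → (16,21); next start ≥ 21 → (21,24).
Selected: (2,7) (10,12) (13,15) (15,16) (16,21) (21,24)

21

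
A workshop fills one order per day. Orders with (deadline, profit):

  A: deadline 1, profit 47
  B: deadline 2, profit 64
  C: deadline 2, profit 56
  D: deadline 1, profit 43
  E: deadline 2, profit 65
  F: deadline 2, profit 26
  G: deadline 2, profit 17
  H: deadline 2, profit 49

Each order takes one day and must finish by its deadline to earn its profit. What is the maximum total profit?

Take jobs in profit order; each goes to the latest open slot no later than its deadline.
Profit order: E=65 B=64 C=56 H=49 A=47 D=43 F=26 G=17
Assign: E→slot 2, B→slot 1, C skipped, H skipped, A skipped, D skipped, F skipped, G skipped.
Slots: [1:B] [2:E]
Profit = 64 + 65 = 129

129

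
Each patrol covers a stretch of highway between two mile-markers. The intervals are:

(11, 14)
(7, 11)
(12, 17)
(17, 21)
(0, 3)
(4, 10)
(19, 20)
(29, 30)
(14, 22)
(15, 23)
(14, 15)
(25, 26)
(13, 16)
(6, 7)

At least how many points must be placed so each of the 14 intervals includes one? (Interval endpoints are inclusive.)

6

By right end: [0,3]  [6,7]  [4,10]  [7,11]  [11,14]  [14,15]  [13,16]  [12,17]  [19,20]  [17,21]  [14,22]  [15,23]  [25,26]  [29,30]
[0,3] uncovered → point at 3; [6,7] uncovered → point at 7; [11,14] uncovered → point at 14; [19,20] uncovered → point at 20; [25,26] uncovered → point at 26; [29,30] uncovered → point at 30.
Points: 3, 7, 14, 20, 26, 30 (6 total).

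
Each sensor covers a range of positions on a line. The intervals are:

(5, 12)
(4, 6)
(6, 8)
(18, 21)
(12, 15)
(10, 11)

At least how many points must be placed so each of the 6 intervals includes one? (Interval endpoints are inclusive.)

4

Sorted: [4,6] [6,8] [10,11] [5,12] [12,15] [18,21]
{[4,6],[6,8]} hit by 6; {[10,11],[5,12]} hit by 11; {[12,15]} hit by 15; {[18,21]} hit by 21.
Points: 6, 11, 15, 21 (4 total).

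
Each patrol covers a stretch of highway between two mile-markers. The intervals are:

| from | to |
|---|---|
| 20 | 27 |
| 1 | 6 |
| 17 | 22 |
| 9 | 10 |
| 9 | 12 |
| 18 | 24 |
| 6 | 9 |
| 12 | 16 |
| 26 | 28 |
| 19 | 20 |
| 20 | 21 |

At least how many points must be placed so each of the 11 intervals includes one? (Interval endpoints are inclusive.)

Sorted: [1,6] [6,9] [9,10] [9,12] [12,16] [19,20] [20,21] [17,22] [18,24] [20,27] [26,28]
{[1,6],[6,9]} hit by 6; {[9,10],[9,12]} hit by 10; {[12,16]} hit by 16; {[19,20],[20,21],[17,22],[18,24],[20,27]} hit by 20; {[26,28]} hit by 28.
Points: 6, 10, 16, 20, 28 (5 total).

5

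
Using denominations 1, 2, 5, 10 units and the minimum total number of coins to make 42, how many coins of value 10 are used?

4

Greedy: take as many of the largest coin as possible, then repeat with the remainder.
42 = 4×10 + 1×2
Count of 10: 4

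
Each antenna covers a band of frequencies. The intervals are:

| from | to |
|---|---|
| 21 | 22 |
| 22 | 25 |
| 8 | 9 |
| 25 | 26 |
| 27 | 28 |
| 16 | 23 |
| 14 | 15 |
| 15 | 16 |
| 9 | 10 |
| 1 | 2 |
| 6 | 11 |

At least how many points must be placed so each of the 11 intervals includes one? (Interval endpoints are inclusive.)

Process intervals by earliest right end; each time one isn't hit yet, stab at its right endpoint.
By right end: [1,2]  [8,9]  [9,10]  [6,11]  [14,15]  [15,16]  [21,22]  [16,23]  [22,25]  [25,26]  [27,28]
[1,2] uncovered → point at 2; [8,9] uncovered → point at 9; [14,15] uncovered → point at 15; [21,22] uncovered → point at 22; [25,26] uncovered → point at 26; [27,28] uncovered → point at 28.
Points: 2, 9, 15, 22, 26, 28 (6 total).

6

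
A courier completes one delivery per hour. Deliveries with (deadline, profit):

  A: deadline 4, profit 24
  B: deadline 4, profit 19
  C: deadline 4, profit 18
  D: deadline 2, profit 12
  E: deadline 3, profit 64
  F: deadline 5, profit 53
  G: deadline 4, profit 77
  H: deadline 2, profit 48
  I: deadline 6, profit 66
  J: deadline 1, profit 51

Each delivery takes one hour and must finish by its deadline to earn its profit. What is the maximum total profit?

By profit: G(d4,77), I(d6,66), E(d3,64), F(d5,53), J(d1,51), H(d2,48), A(d4,24), B(d4,19), C(d4,18), D(d2,12)
G→slot 4; I→slot 6; E→slot 3; F→slot 5; J→slot 1; H→slot 2; A skipped; B skipped; C skipped; D skipped.
Profit = 51 + 48 + 64 + 77 + 53 + 66 = 359

359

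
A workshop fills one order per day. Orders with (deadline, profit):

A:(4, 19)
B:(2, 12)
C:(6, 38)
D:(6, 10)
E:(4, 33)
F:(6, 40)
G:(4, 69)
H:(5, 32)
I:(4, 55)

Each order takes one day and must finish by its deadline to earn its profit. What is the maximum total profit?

Take jobs in profit order; each goes to the latest open slot no later than its deadline.
Profit order: G=69 I=55 F=40 C=38 E=33 H=32 A=19 B=12 D=10
Assign: G→slot 4, I→slot 3, F→slot 6, C→slot 5, E→slot 2, H→slot 1, A skipped, B skipped, D skipped.
Slots: [1:H] [2:E] [3:I] [4:G] [5:C] [6:F]
Profit = 32 + 33 + 55 + 69 + 38 + 40 = 267

267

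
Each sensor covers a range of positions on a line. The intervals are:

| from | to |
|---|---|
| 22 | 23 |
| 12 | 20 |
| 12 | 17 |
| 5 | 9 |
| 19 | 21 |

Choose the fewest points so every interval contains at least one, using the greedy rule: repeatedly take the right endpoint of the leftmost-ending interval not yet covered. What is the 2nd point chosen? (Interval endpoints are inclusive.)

Sort by right endpoint; whenever an interval is uncovered, place a point at its right end.
Sorted: [5,9] [12,17] [12,20] [19,21] [22,23]
{[5,9]} hit by 9; {[12,17],[12,20]} hit by 17; {[19,21]} hit by 21; {[22,23]} hit by 23.
Points: 9, 17, 21, 23 (4 total).

17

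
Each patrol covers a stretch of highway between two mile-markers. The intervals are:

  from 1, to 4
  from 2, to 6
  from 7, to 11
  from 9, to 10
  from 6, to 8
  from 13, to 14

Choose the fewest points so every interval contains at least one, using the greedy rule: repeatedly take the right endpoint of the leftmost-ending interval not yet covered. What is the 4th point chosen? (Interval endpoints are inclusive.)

14

Process intervals by earliest right end; each time one isn't hit yet, stab at its right endpoint.
By right end: [1,4]  [2,6]  [6,8]  [9,10]  [7,11]  [13,14]
[1,4] uncovered → point at 4; [6,8] uncovered → point at 8; [9,10] uncovered → point at 10; [13,14] uncovered → point at 14.
Points: 4, 8, 10, 14 (4 total).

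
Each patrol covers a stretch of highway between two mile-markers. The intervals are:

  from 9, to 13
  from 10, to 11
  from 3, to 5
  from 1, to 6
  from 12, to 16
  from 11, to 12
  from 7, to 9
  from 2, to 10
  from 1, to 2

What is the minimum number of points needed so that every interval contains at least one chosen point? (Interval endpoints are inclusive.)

5

Sort by right endpoint; whenever an interval is uncovered, place a point at its right end.
Sorted: [1,2] [3,5] [1,6] [7,9] [2,10] [10,11] [11,12] [9,13] [12,16]
{[1,2]} hit by 2; {[3,5],[1,6]} hit by 5; {[7,9],[2,10]} hit by 9; {[10,11],[11,12],[9,13]} hit by 11; {[12,16]} hit by 16.
Points: 2, 5, 9, 11, 16 (5 total).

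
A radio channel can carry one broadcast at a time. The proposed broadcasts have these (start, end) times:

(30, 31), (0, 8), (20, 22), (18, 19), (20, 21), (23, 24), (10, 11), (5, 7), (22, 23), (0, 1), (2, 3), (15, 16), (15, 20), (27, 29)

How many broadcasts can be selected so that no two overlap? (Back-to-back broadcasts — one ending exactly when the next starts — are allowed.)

11

By end time: (0,1), (2,3), (5,7), (0,8), (10,11), (15,16), (18,19), (15,20), (20,21), (20,22), (22,23), (23,24), (27,29), (30,31).
Pick (0,1); next start ≥ 1 → (2,3); next start ≥ 3 → (5,7); next start ≥ 7 → (10,11); next start ≥ 11 → (15,16); next start ≥ 16 → (18,19); next start ≥ 19 → (20,21); next start ≥ 21 → (22,23); next start ≥ 23 → (23,24); next start ≥ 24 → (27,29); next start ≥ 29 → (30,31).
Selected 11 broadcasts.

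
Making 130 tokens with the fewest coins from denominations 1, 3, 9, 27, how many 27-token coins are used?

4

130 − 4×27→22 − 2×9→4 − 1×3→1 − 1×1→0
Count of 27: 4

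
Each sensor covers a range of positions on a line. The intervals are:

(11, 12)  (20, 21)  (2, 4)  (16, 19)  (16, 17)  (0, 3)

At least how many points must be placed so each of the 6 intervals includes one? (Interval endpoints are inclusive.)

4

Sorted: [0,3] [2,4] [11,12] [16,17] [16,19] [20,21]
{[0,3],[2,4]} hit by 3; {[11,12]} hit by 12; {[16,17],[16,19]} hit by 17; {[20,21]} hit by 21.
Points: 3, 12, 17, 21 (4 total).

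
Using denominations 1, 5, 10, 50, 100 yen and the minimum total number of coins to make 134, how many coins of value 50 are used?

0

Greedy: take as many of the largest coin as possible, then repeat with the remainder.
134 − 1×100→34 − 3×10→4 − 4×1→0
Count of 50: 0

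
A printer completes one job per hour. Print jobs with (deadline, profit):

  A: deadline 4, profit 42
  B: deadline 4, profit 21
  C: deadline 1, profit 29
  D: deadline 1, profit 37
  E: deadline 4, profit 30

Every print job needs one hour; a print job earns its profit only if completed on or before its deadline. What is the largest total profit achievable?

130

Take jobs in profit order; each goes to the latest open slot no later than its deadline.
By profit: A(d4,42), D(d1,37), E(d4,30), C(d1,29), B(d4,21)
A→slot 4; D→slot 1; E→slot 3; C skipped; B→slot 2.
Profit = 37 + 21 + 30 + 42 = 130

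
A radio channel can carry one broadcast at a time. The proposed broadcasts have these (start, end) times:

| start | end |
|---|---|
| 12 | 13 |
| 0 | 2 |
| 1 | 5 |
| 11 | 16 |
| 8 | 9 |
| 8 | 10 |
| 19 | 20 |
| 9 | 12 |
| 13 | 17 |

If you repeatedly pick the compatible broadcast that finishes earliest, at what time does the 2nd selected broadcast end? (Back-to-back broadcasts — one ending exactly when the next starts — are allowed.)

9

Sort by end time and greedily take each interval whose start is ≥ the last chosen end.
Sorted by end: (0,2)  (1,5)  (8,9)  (8,10)  (9,12)  (12,13)  (11,16)  (13,17)  (19,20)
take (0,2); take (8,9); take (9,12); take (12,13); take (13,17); take (19,20).
Selected: (0,2) (8,9) (9,12) (12,13) (13,17) (19,20)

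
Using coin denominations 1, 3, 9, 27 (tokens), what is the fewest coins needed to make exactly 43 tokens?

5

Use the largest denomination that fits, subtract, and repeat.
43 − 1×27→16 − 1×9→7 − 2×3→1 − 1×1→0
Total coins = 1 + 1 + 2 + 1 = 5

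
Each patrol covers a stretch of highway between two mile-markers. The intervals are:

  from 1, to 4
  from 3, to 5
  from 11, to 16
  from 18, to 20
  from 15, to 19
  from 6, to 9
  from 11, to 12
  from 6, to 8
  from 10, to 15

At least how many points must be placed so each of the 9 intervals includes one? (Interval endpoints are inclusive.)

4

Sorted: [1,4] [3,5] [6,8] [6,9] [11,12] [10,15] [11,16] [15,19] [18,20]
{[1,4],[3,5]} hit by 4; {[6,8],[6,9]} hit by 8; {[11,12],[10,15],[11,16]} hit by 12; {[15,19],[18,20]} hit by 19.
Points: 4, 8, 12, 19 (4 total).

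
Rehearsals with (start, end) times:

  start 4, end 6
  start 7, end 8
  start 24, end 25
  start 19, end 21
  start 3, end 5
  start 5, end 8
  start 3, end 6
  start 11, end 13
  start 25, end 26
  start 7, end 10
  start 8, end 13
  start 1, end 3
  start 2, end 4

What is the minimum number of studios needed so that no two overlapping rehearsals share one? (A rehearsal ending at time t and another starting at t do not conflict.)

The answer is the maximum number of intervals overlapping at any instant.
starts: [1, 2, 3, 3, 4, 5, 7, 7, 8, 11, 19, 24, 25]
ends:   [3, 4, 5, 6, 6, 8, 8, 10, 13, 13, 21, 25, 26]
s1→1 s2→2 e3→1 s3→2 s3→3  — peak 3.

3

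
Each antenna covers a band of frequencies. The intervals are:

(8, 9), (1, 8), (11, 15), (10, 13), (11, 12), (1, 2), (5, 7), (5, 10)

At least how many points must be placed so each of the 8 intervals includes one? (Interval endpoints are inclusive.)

Process intervals by earliest right end; each time one isn't hit yet, stab at its right endpoint.
Sorted: [1,2] [5,7] [1,8] [8,9] [5,10] [11,12] [10,13] [11,15]
{[1,2]} hit by 2; {[5,7],[1,8]} hit by 7; {[8,9],[5,10]} hit by 9; {[11,12],[10,13],[11,15]} hit by 12.
Points: 2, 7, 9, 12 (4 total).

4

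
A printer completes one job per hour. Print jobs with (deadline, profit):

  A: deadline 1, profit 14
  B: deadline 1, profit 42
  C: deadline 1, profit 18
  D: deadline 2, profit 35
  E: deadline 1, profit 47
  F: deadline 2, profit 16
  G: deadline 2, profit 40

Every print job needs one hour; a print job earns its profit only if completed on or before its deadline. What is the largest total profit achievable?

Take jobs in profit order; each goes to the latest open slot no later than its deadline.
Profit order: E=47 B=42 G=40 D=35 C=18 F=16 A=14
Assign: E→slot 1, B skipped, G→slot 2, D skipped, C skipped, F skipped, A skipped.
Slots: [1:E] [2:G]
Profit = 47 + 40 = 87

87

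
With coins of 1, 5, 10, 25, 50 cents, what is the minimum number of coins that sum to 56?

3

56 = 1×50 + 1×5 + 1×1
Total coins = 1 + 1 + 1 = 3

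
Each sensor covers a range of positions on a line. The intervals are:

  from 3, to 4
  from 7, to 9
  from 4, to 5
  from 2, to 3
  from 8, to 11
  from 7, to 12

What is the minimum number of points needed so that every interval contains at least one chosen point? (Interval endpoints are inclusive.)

Process intervals by earliest right end; each time one isn't hit yet, stab at its right endpoint.
By right end: [2,3]  [3,4]  [4,5]  [7,9]  [8,11]  [7,12]
[2,3] uncovered → point at 3; [4,5] uncovered → point at 5; [7,9] uncovered → point at 9.
Points: 3, 5, 9 (3 total).

3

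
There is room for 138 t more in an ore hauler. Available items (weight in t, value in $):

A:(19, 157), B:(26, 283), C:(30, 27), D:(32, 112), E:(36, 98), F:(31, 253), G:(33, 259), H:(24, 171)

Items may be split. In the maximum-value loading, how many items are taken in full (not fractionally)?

Sort by value per unit weight and fill in that order.
Ratios (sorted): B 10.88, A 8.26, F 8.16, G 7.85, H 7.12, D 3.50, E 2.72, C 0.90
take B (26 @ 283); take A (19 @ 157); take F (31 @ 253); take G (33 @ 259); take H (24 @ 171); take 5/32 of D → 17.50. Capacity used 138/138.
5 item(s) taken whole; one partial (take 5/32 of D).

5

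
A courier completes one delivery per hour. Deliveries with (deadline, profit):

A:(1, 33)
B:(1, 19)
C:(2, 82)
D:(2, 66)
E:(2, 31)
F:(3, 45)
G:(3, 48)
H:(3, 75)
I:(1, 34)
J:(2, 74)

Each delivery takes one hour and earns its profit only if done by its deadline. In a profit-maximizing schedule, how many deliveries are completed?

Sort by profit descending; place each in the latest free slot ≤ its deadline.
By profit: C(d2,82), H(d3,75), J(d2,74), D(d2,66), G(d3,48), F(d3,45), I(d1,34), A(d1,33), E(d2,31), B(d1,19)
C→slot 2; H→slot 3; J→slot 1; D skipped; G skipped; F skipped; I skipped; A skipped; E skipped; B skipped.
3 of 10 scheduled.

3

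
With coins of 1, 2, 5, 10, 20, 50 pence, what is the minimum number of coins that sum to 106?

Use the largest denomination that fits, subtract, and repeat.
106 = 2×50 + 1×5 + 1×1
Total coins = 2 + 1 + 1 = 4

4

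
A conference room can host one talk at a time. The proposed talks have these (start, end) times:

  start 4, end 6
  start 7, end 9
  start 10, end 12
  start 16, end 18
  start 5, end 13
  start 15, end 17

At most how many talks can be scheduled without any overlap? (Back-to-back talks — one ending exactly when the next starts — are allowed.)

4

Greedy by earliest finish: after sorting by end time, pick each interval compatible with the last pick.
Sorted by end: (4,6)  (7,9)  (10,12)  (5,13)  (15,17)  (16,18)
take (4,6); take (7,9); take (10,12); take (15,17).
Selected 4 talks.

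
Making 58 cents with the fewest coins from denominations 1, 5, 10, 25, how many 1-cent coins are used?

3

Greedy: take as many of the largest coin as possible, then repeat with the remainder.
58 − 2×25→8 − 1×5→3 − 3×1→0
Count of 1: 3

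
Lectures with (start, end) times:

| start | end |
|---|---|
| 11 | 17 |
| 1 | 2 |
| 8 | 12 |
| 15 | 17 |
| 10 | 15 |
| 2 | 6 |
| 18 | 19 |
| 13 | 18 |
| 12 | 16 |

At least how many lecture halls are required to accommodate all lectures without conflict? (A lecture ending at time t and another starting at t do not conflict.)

starts: [1, 2, 8, 10, 11, 12, 13, 15, 18]
ends:   [2, 6, 12, 15, 16, 17, 17, 18, 19]
s1→1 e2→0 s2→1 e6→0 s8→1 s10→2 s11→3 e12→2 s12→3 s13→4  — peak 4.

4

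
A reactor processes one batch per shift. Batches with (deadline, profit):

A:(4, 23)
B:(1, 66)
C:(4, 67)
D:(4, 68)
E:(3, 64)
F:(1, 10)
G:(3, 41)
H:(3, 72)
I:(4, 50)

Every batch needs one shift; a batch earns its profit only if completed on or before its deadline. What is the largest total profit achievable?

Profit order: H=72 D=68 C=67 B=66 E=64 I=50 G=41 A=23 F=10
Assign: H→slot 3, D→slot 4, C→slot 2, B→slot 1, E skipped, I skipped, G skipped, A skipped, F skipped.
Slots: [1:B] [2:C] [3:H] [4:D]
Profit = 66 + 67 + 72 + 68 = 273

273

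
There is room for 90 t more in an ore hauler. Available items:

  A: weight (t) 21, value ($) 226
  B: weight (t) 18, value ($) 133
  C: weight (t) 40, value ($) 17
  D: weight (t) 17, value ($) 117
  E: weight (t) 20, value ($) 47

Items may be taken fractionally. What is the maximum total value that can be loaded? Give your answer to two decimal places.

Ratios (sorted): A 10.76, B 7.39, D 6.88, E 2.35, C 0.42
take A (21 @ 226); take B (18 @ 133); take D (17 @ 117); take E (20 @ 47); take 14/40 of C → 5.95. Capacity used 90/90.
Total value = 528.95

528.95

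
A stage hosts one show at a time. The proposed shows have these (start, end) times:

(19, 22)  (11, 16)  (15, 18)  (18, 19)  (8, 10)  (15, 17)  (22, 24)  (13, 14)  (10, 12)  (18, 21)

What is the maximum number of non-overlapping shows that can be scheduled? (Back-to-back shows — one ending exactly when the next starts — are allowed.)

Sorted by end: (8,10)  (10,12)  (13,14)  (11,16)  (15,17)  (15,18)  (18,19)  (18,21)  (19,22)  (22,24)
take (8,10); take (10,12); take (13,14); take (15,17); take (18,19); take (19,22); take (22,24).
Selected 7 shows.

7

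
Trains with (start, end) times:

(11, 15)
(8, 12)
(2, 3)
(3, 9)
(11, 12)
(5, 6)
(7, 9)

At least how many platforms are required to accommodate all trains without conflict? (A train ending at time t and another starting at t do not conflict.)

3

Events (time:±→running): 2:+→1 3:-→0 3:+→1 5:+→2 6:-→1 7:+→2 8:+→3 … peak 3.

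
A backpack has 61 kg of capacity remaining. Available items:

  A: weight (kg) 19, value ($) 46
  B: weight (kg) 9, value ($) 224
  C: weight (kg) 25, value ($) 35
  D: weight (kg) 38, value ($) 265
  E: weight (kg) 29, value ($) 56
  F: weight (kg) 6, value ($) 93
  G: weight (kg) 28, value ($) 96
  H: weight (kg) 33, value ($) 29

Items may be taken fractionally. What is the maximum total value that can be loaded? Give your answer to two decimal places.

Sort by value per unit weight and fill in that order.
Ratios (sorted): B 24.89, F 15.50, D 6.97, G 3.43, A 2.42, E 1.93, C 1.40, H 0.88
take B (9 @ 224); take F (6 @ 93); take D (38 @ 265); take 8/28 of G → 27.43. Capacity used 61/61.
Total value = 609.43

609.43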